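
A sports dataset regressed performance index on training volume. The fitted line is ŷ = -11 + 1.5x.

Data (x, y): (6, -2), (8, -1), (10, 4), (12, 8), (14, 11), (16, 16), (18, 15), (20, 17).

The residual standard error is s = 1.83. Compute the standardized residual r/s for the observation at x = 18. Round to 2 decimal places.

ŷ = -11 + 1.5·18 = 16
r = 15 − 16 = -1
r/s = -1 / 1.83 = -0.55

-0.55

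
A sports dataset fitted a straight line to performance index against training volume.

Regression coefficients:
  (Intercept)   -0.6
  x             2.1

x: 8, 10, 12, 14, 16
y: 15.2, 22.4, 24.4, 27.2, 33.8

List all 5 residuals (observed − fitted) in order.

x=8: ŷ = -0.6 + 2.1·8 = 16.2; r = 15.2 − 16.2 = -1
x=10: ŷ = -0.6 + 2.1·10 = 20.4; r = 22.4 − 20.4 = 2
x=12: ŷ = -0.6 + 2.1·12 = 24.6; r = 24.4 − 24.6 = -0.2
x=14: ŷ = -0.6 + 2.1·14 = 28.8; r = 27.2 − 28.8 = -1.6
x=16: ŷ = -0.6 + 2.1·16 = 33; r = 33.8 − 33 = 0.8

-1, 2, -0.2, -1.6, 0.8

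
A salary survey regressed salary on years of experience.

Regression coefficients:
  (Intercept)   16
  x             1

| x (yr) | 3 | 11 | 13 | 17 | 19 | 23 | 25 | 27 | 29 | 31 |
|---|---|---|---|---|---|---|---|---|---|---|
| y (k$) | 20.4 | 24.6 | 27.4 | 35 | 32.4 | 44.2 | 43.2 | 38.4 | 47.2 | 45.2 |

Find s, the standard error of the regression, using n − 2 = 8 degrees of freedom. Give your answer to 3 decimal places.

s = 3.205

x=3: ŷ = 16 + 3 = 19; e = 20.4 − 19 = 1.4
x=11: ŷ = 16 + 11 = 27; e = 24.6 − 27 = -2.4
x=13: ŷ = 16 + 13 = 29; e = 27.4 − 29 = -1.6
x=17: ŷ = 16 + 17 = 33; e = 35 − 33 = 2
x=19: ŷ = 16 + 19 = 35; e = 32.4 − 35 = -2.6
x=23: ŷ = 16 + 23 = 39; e = 44.2 − 39 = 5.2
x=25: ŷ = 16 + 25 = 41; e = 43.2 − 41 = 2.2
x=27: ŷ = 16 + 27 = 43; e = 38.4 − 43 = -4.6
x=29: ŷ = 16 + 29 = 45; e = 47.2 − 45 = 2.2
x=31: ŷ = 16 + 31 = 47; e = 45.2 − 47 = -1.8
SSE = 1.96 + 5.76 + 2.56 + 4 + 6.76 + 27.04 + 4.84 + 21.16 + 4.84 + 3.24 = 82.16
s = √(82.16/8) = √10.27 ≈ 3.205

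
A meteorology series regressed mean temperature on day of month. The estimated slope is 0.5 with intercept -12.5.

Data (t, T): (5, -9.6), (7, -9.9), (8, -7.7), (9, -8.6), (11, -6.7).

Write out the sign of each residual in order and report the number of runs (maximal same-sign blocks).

t=5: ŷ = -12.5 + 0.5·5 = -10; e = -9.6 − (-10) = 0.4
t=7: ŷ = -12.5 + 0.5·7 = -9; e = -9.9 − (-9) = -0.9
t=8: ŷ = -12.5 + 0.5·8 = -8.5; e = -7.7 − (-8.5) = 0.8
t=9: ŷ = -12.5 + 0.5·9 = -8; e = -8.6 − (-8) = -0.6
t=11: ŷ = -12.5 + 0.5·11 = -7; e = -6.7 − (-7) = 0.3
Signs: + − + − +
Runs: +×1, −×1, +×1, −×1, +×1 → 5

5 runs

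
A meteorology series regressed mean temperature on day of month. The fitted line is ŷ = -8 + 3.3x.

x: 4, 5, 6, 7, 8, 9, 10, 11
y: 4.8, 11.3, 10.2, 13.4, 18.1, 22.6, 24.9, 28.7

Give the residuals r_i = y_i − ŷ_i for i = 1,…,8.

x=4: ŷ = -8 + 3.3·4 = 5.2; r = 4.8 − 5.2 = -0.4
x=5: ŷ = -8 + 3.3·5 = 8.5; r = 11.3 − 8.5 = 2.8
x=6: ŷ = -8 + 3.3·6 = 11.8; r = 10.2 − 11.8 = -1.6
x=7: ŷ = -8 + 3.3·7 = 15.1; r = 13.4 − 15.1 = -1.7
x=8: ŷ = -8 + 3.3·8 = 18.4; r = 18.1 − 18.4 = -0.3
x=9: ŷ = -8 + 3.3·9 = 21.7; r = 22.6 − 21.7 = 0.9
x=10: ŷ = -8 + 3.3·10 = 25; r = 24.9 − 25 = -0.1
x=11: ŷ = -8 + 3.3·11 = 28.3; r = 28.7 − 28.3 = 0.4

-0.4, 2.8, -1.6, -1.7, -0.3, 0.9, -0.1, 0.4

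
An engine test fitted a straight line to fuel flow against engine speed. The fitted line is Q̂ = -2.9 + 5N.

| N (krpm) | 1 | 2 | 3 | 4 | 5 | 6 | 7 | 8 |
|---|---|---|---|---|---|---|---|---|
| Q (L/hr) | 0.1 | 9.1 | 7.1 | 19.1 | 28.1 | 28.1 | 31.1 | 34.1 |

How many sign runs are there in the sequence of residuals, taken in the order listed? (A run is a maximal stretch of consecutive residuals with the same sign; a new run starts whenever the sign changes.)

5 runs

N=1: Q̂ = -2.9 + 5·1 = 2.1; e = 0.1 − 2.1 = -2
N=2: Q̂ = -2.9 + 5·2 = 7.1; e = 9.1 − 7.1 = 2
N=3: Q̂ = -2.9 + 5·3 = 12.1; e = 7.1 − 12.1 = -5
N=4: Q̂ = -2.9 + 5·4 = 17.1; e = 19.1 − 17.1 = 2
N=5: Q̂ = -2.9 + 5·5 = 22.1; e = 28.1 − 22.1 = 6
N=6: Q̂ = -2.9 + 5·6 = 27.1; e = 28.1 − 27.1 = 1
N=7: Q̂ = -2.9 + 5·7 = 32.1; e = 31.1 − 32.1 = -1
N=8: Q̂ = -2.9 + 5·8 = 37.1; e = 34.1 − 37.1 = -3
Signs: − + − + + + − −
Runs: −×1, +×1, −×1, +×3, −×2 → 5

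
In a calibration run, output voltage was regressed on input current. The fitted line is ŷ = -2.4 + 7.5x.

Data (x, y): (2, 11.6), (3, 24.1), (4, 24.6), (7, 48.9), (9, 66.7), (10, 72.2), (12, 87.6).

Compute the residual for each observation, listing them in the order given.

-1, 4, -3, -1.2, 1.6, -0.4, 0

x=2: ŷ = -2.4 + 7.5·2 = 12.6; e = 11.6 − 12.6 = -1
x=3: ŷ = -2.4 + 7.5·3 = 20.1; e = 24.1 − 20.1 = 4
x=4: ŷ = -2.4 + 7.5·4 = 27.6; e = 24.6 − 27.6 = -3
x=7: ŷ = -2.4 + 7.5·7 = 50.1; e = 48.9 − 50.1 = -1.2
x=9: ŷ = -2.4 + 7.5·9 = 65.1; e = 66.7 − 65.1 = 1.6
x=10: ŷ = -2.4 + 7.5·10 = 72.6; e = 72.2 − 72.6 = -0.4
x=12: ŷ = -2.4 + 7.5·12 = 87.6; e = 87.6 − 87.6 = 0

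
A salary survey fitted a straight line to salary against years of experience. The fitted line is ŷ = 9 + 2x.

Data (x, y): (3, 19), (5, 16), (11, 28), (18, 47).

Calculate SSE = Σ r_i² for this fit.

SSE = 38

x=3: ŷ = 9 + 2·3 = 15; r = 19 − 15 = 4
x=5: ŷ = 9 + 2·5 = 19; r = 16 − 19 = -3
x=11: ŷ = 9 + 2·11 = 31; r = 28 − 31 = -3
x=18: ŷ = 9 + 2·18 = 45; r = 47 − 45 = 2
SSE = 16 + 9 + 9 + 4 = 38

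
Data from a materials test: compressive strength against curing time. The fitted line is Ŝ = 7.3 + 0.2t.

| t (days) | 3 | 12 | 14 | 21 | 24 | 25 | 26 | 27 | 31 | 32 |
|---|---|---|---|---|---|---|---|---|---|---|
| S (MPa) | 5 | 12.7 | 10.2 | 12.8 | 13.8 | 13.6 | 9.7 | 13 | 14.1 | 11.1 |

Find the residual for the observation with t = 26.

e = -2.8

Ŝ = 7.3 + 0.2·26 = 12.5
e = 9.7 − 12.5 = -2.8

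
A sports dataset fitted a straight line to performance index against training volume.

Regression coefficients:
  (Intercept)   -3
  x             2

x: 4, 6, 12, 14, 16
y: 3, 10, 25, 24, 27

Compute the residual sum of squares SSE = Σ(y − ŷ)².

SSE = 26

x=4: ŷ = -3 + 2·4 = 5; r = 3 − 5 = -2
x=6: ŷ = -3 + 2·6 = 9; r = 10 − 9 = 1
x=12: ŷ = -3 + 2·12 = 21; r = 25 − 21 = 4
x=14: ŷ = -3 + 2·14 = 25; r = 24 − 25 = -1
x=16: ŷ = -3 + 2·16 = 29; r = 27 − 29 = -2
SSE = 4 + 1 + 16 + 1 + 4 = 26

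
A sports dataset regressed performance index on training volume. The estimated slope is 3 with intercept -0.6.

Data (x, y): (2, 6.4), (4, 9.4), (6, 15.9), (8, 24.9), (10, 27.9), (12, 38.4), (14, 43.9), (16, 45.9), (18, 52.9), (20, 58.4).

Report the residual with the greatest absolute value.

x=2: ŷ = -0.6 + 3·2 = 5.4; e = 6.4 − 5.4 = 1
x=4: ŷ = -0.6 + 3·4 = 11.4; e = 9.4 − 11.4 = -2
x=6: ŷ = -0.6 + 3·6 = 17.4; e = 15.9 − 17.4 = -1.5
x=8: ŷ = -0.6 + 3·8 = 23.4; e = 24.9 − 23.4 = 1.5
x=10: ŷ = -0.6 + 3·10 = 29.4; e = 27.9 − 29.4 = -1.5
x=12: ŷ = -0.6 + 3·12 = 35.4; e = 38.4 − 35.4 = 3
x=14: ŷ = -0.6 + 3·14 = 41.4; e = 43.9 − 41.4 = 2.5
x=16: ŷ = -0.6 + 3·16 = 47.4; e = 45.9 − 47.4 = -1.5
x=18: ŷ = -0.6 + 3·18 = 53.4; e = 52.9 − 53.4 = -0.5
x=20: ŷ = -0.6 + 3·20 = 59.4; e = 58.4 − 59.4 = -1
Largest |e| is 3 at x = 12, residual 3.

e = 3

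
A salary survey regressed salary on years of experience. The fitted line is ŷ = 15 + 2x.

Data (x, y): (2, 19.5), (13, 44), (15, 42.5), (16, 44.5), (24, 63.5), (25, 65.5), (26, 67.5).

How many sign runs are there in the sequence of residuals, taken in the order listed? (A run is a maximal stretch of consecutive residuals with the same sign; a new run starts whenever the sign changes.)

3 runs

x=2: ŷ = 15 + 2·2 = 19; r = 19.5 − 19 = 0.5
x=13: ŷ = 15 + 2·13 = 41; r = 44 − 41 = 3
x=15: ŷ = 15 + 2·15 = 45; r = 42.5 − 45 = -2.5
x=16: ŷ = 15 + 2·16 = 47; r = 44.5 − 47 = -2.5
x=24: ŷ = 15 + 2·24 = 63; r = 63.5 − 63 = 0.5
x=25: ŷ = 15 + 2·25 = 65; r = 65.5 − 65 = 0.5
x=26: ŷ = 15 + 2·26 = 67; r = 67.5 − 67 = 0.5
Signs: + + − − + + +
Runs: +×2, −×2, +×3 → 3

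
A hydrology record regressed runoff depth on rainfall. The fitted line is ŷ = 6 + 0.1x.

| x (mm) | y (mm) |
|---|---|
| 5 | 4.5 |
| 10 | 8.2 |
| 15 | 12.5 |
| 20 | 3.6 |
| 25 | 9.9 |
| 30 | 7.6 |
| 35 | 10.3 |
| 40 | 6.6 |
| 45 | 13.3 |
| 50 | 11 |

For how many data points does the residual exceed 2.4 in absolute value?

x=5: ŷ = 6 + 0.1·5 = 6.5; e = 4.5 − 6.5 = -2
x=10: ŷ = 6 + 0.1·10 = 7; e = 8.2 − 7 = 1.2
x=15: ŷ = 6 + 0.1·15 = 7.5; e = 12.5 − 7.5 = 5
x=20: ŷ = 6 + 0.1·20 = 8; e = 3.6 − 8 = -4.4
x=25: ŷ = 6 + 0.1·25 = 8.5; e = 9.9 − 8.5 = 1.4
x=30: ŷ = 6 + 0.1·30 = 9; e = 7.6 − 9 = -1.4
x=35: ŷ = 6 + 0.1·35 = 9.5; e = 10.3 − 9.5 = 0.8
x=40: ŷ = 6 + 0.1·40 = 10; e = 6.6 − 10 = -3.4
x=45: ŷ = 6 + 0.1·45 = 10.5; e = 13.3 − 10.5 = 2.8
x=50: ŷ = 6 + 0.1·50 = 11; e = 11 − 11 = 0
|e| > 2.4: x=15 (|e|=5), x=20 (|e|=4.4), x=40 (|e|=3.4), x=45 (|e|=2.8) → 4

4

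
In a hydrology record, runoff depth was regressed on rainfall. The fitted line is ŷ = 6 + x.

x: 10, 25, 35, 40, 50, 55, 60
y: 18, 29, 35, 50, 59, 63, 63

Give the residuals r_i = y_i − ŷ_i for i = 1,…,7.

2, -2, -6, 4, 3, 2, -3

x=10: ŷ = 6 + 10 = 16; r = 18 − 16 = 2
x=25: ŷ = 6 + 25 = 31; r = 29 − 31 = -2
x=35: ŷ = 6 + 35 = 41; r = 35 − 41 = -6
x=40: ŷ = 6 + 40 = 46; r = 50 − 46 = 4
x=50: ŷ = 6 + 50 = 56; r = 59 − 56 = 3
x=55: ŷ = 6 + 55 = 61; r = 63 − 61 = 2
x=60: ŷ = 6 + 60 = 66; r = 63 − 66 = -3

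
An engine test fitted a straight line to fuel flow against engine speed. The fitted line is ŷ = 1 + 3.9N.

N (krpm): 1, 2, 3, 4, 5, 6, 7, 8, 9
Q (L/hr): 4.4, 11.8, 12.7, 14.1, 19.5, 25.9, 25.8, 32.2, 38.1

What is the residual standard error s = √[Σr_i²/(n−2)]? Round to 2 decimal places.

N=1: ŷ = 1 + 3.9·1 = 4.9; r = 4.4 − 4.9 = -0.5
N=2: ŷ = 1 + 3.9·2 = 8.8; r = 11.8 − 8.8 = 3
N=3: ŷ = 1 + 3.9·3 = 12.7; r = 12.7 − 12.7 = 0
N=4: ŷ = 1 + 3.9·4 = 16.6; r = 14.1 − 16.6 = -2.5
N=5: ŷ = 1 + 3.9·5 = 20.5; r = 19.5 − 20.5 = -1
N=6: ŷ = 1 + 3.9·6 = 24.4; r = 25.9 − 24.4 = 1.5
N=7: ŷ = 1 + 3.9·7 = 28.3; r = 25.8 − 28.3 = -2.5
N=8: ŷ = 1 + 3.9·8 = 32.2; r = 32.2 − 32.2 = 0
N=9: ŷ = 1 + 3.9·9 = 36.1; r = 38.1 − 36.1 = 2
SSE = 0.25 + 9 + 0 + 6.25 + 1 + 2.25 + 6.25 + 0 + 4 = 29
s = √(29/7) = √4.14286 ≈ 2.04

s = 2.04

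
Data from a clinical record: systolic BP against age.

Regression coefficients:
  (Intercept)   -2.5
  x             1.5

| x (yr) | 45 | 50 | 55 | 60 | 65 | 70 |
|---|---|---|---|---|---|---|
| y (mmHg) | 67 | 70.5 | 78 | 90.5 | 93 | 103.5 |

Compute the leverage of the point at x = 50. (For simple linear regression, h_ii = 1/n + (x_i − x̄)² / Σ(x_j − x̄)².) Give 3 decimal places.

x̄ = (45 + 50 + 55 + 60 + 65 + 70)/6 = 57.5
Σ(x − x̄)² = 156.25 + 56.25 + 6.25 + 6.25 + 56.25 + 156.25 = 437.5
h = 1/6 + (-7.5)²/437.5 = 0.166667 + 0.128571 = 0.295

h = 0.295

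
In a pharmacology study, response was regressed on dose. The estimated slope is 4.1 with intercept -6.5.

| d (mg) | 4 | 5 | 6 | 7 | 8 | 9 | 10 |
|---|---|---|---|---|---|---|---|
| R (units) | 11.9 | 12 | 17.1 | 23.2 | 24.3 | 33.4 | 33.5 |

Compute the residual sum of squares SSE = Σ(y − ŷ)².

d=4: R̂ = -6.5 + 4.1·4 = 9.9; e = 11.9 − 9.9 = 2
d=5: R̂ = -6.5 + 4.1·5 = 14; e = 12 − 14 = -2
d=6: R̂ = -6.5 + 4.1·6 = 18.1; e = 17.1 − 18.1 = -1
d=7: R̂ = -6.5 + 4.1·7 = 22.2; e = 23.2 − 22.2 = 1
d=8: R̂ = -6.5 + 4.1·8 = 26.3; e = 24.3 − 26.3 = -2
d=9: R̂ = -6.5 + 4.1·9 = 30.4; e = 33.4 − 30.4 = 3
d=10: R̂ = -6.5 + 4.1·10 = 34.5; e = 33.5 − 34.5 = -1
SSE = 4 + 4 + 1 + 1 + 4 + 9 + 1 = 24

SSE = 24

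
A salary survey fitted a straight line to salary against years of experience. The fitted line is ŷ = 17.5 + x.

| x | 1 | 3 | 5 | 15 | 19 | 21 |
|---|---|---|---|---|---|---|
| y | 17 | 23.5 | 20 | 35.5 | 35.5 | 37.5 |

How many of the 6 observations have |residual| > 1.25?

x=1: ŷ = 17.5 + 1 = 18.5; e = 17 − 18.5 = -1.5
x=3: ŷ = 17.5 + 3 = 20.5; e = 23.5 − 20.5 = 3
x=5: ŷ = 17.5 + 5 = 22.5; e = 20 − 22.5 = -2.5
x=15: ŷ = 17.5 + 15 = 32.5; e = 35.5 − 32.5 = 3
x=19: ŷ = 17.5 + 19 = 36.5; e = 35.5 − 36.5 = -1
x=21: ŷ = 17.5 + 21 = 38.5; e = 37.5 − 38.5 = -1
|e| > 1.25: x=1 (|e|=1.5), x=3 (|e|=3), x=5 (|e|=2.5), x=15 (|e|=3) → 4

4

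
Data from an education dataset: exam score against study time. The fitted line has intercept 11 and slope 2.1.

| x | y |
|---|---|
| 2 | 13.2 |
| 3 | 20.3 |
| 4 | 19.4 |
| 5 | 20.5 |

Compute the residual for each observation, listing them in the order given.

-2, 3, 0, -1

x=2: ŷ = 11 + 2.1·2 = 15.2; e = 13.2 − 15.2 = -2
x=3: ŷ = 11 + 2.1·3 = 17.3; e = 20.3 − 17.3 = 3
x=4: ŷ = 11 + 2.1·4 = 19.4; e = 19.4 − 19.4 = 0
x=5: ŷ = 11 + 2.1·5 = 21.5; e = 20.5 − 21.5 = -1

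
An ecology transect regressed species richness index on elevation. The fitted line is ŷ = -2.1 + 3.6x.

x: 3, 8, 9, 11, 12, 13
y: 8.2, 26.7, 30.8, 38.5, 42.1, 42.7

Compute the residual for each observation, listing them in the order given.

x=3: ŷ = -2.1 + 3.6·3 = 8.7; e = 8.2 − 8.7 = -0.5
x=8: ŷ = -2.1 + 3.6·8 = 26.7; e = 26.7 − 26.7 = 0
x=9: ŷ = -2.1 + 3.6·9 = 30.3; e = 30.8 − 30.3 = 0.5
x=11: ŷ = -2.1 + 3.6·11 = 37.5; e = 38.5 − 37.5 = 1
x=12: ŷ = -2.1 + 3.6·12 = 41.1; e = 42.1 − 41.1 = 1
x=13: ŷ = -2.1 + 3.6·13 = 44.7; e = 42.7 − 44.7 = -2

-0.5, 0, 0.5, 1, 1, -2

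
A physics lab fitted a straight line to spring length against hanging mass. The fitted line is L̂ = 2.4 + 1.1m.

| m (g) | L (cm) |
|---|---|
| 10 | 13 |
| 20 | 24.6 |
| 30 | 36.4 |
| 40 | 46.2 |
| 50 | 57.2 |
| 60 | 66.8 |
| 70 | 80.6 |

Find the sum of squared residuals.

m=10: L̂ = 2.4 + 1.1·10 = 13.4; e = 13 − 13.4 = -0.4
m=20: L̂ = 2.4 + 1.1·20 = 24.4; e = 24.6 − 24.4 = 0.2
m=30: L̂ = 2.4 + 1.1·30 = 35.4; e = 36.4 − 35.4 = 1
m=40: L̂ = 2.4 + 1.1·40 = 46.4; e = 46.2 − 46.4 = -0.2
m=50: L̂ = 2.4 + 1.1·50 = 57.4; e = 57.2 − 57.4 = -0.2
m=60: L̂ = 2.4 + 1.1·60 = 68.4; e = 66.8 − 68.4 = -1.6
m=70: L̂ = 2.4 + 1.1·70 = 79.4; e = 80.6 − 79.4 = 1.2
SSE = 0.16 + 0.04 + 1 + 0.04 + 0.04 + 2.56 + 1.44 = 5.28

SSE = 5.28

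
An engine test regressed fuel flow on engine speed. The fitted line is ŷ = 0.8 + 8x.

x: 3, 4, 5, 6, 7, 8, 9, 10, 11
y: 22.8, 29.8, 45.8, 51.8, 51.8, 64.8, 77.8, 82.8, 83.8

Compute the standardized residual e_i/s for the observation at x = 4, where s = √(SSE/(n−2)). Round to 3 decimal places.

x=3: ŷ = 0.8 + 8·3 = 24.8; e = 22.8 − 24.8 = -2
x=4: ŷ = 0.8 + 8·4 = 32.8; e = 29.8 − 32.8 = -3
x=5: ŷ = 0.8 + 8·5 = 40.8; e = 45.8 − 40.8 = 5
x=6: ŷ = 0.8 + 8·6 = 48.8; e = 51.8 − 48.8 = 3
x=7: ŷ = 0.8 + 8·7 = 56.8; e = 51.8 − 56.8 = -5
x=8: ŷ = 0.8 + 8·8 = 64.8; e = 64.8 − 64.8 = 0
x=9: ŷ = 0.8 + 8·9 = 72.8; e = 77.8 − 72.8 = 5
x=10: ŷ = 0.8 + 8·10 = 80.8; e = 82.8 − 80.8 = 2
x=11: ŷ = 0.8 + 8·11 = 88.8; e = 83.8 − 88.8 = -5
SSE = 4 + 9 + 25 + 9 + 25 + 0 + 25 + 4 + 25 = 126
s = √(126/7) = 4.24264
e/s = -3 / 4.24264 = -0.707

-0.707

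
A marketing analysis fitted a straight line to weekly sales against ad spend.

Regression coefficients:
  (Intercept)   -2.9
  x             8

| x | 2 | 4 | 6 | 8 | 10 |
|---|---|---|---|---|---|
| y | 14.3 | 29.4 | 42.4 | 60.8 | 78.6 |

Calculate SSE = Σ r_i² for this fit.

x=2: ŷ = -2.9 + 8·2 = 13.1; r = 14.3 − 13.1 = 1.2
x=4: ŷ = -2.9 + 8·4 = 29.1; r = 29.4 − 29.1 = 0.3
x=6: ŷ = -2.9 + 8·6 = 45.1; r = 42.4 − 45.1 = -2.7
x=8: ŷ = -2.9 + 8·8 = 61.1; r = 60.8 − 61.1 = -0.3
x=10: ŷ = -2.9 + 8·10 = 77.1; r = 78.6 − 77.1 = 1.5
SSE = 1.44 + 0.09 + 7.29 + 0.09 + 2.25 = 11.16

SSE = 11.16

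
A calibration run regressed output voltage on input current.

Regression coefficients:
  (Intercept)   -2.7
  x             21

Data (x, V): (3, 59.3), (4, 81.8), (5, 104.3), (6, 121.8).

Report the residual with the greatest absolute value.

r = 2

x=3: V̂ = -2.7 + 21·3 = 60.3; r = 59.3 − 60.3 = -1
x=4: V̂ = -2.7 + 21·4 = 81.3; r = 81.8 − 81.3 = 0.5
x=5: V̂ = -2.7 + 21·5 = 102.3; r = 104.3 − 102.3 = 2
x=6: V̂ = -2.7 + 21·6 = 123.3; r = 121.8 − 123.3 = -1.5
Largest |r| is 2 at x = 5, residual 2.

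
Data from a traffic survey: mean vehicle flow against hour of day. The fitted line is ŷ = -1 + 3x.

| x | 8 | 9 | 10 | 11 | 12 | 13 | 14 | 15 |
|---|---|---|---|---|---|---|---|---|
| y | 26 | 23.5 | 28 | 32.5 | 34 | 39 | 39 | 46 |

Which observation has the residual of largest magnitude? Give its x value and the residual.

x = 8, e = 3

x=8: ŷ = -1 + 3·8 = 23; e = 26 − 23 = 3
x=9: ŷ = -1 + 3·9 = 26; e = 23.5 − 26 = -2.5
x=10: ŷ = -1 + 3·10 = 29; e = 28 − 29 = -1
x=11: ŷ = -1 + 3·11 = 32; e = 32.5 − 32 = 0.5
x=12: ŷ = -1 + 3·12 = 35; e = 34 − 35 = -1
x=13: ŷ = -1 + 3·13 = 38; e = 39 − 38 = 1
x=14: ŷ = -1 + 3·14 = 41; e = 39 − 41 = -2
x=15: ŷ = -1 + 3·15 = 44; e = 46 − 44 = 2
Largest |e| is 3 at x = 8, residual 3.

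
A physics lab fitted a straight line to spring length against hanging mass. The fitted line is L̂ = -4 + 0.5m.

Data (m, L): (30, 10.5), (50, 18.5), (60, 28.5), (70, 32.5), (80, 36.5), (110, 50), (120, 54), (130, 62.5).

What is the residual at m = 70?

r = 1.5

L̂ = -4 + 0.5·70 = 31
r = 32.5 − 31 = 1.5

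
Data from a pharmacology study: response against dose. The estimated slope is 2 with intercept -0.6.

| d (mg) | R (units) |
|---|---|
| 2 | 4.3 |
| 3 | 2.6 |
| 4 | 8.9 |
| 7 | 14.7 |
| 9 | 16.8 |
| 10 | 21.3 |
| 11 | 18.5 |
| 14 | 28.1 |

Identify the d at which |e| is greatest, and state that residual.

d=2: ŷ = -0.6 + 2·2 = 3.4; e = 4.3 − 3.4 = 0.9
d=3: ŷ = -0.6 + 2·3 = 5.4; e = 2.6 − 5.4 = -2.8
d=4: ŷ = -0.6 + 2·4 = 7.4; e = 8.9 − 7.4 = 1.5
d=7: ŷ = -0.6 + 2·7 = 13.4; e = 14.7 − 13.4 = 1.3
d=9: ŷ = -0.6 + 2·9 = 17.4; e = 16.8 − 17.4 = -0.6
d=10: ŷ = -0.6 + 2·10 = 19.4; e = 21.3 − 19.4 = 1.9
d=11: ŷ = -0.6 + 2·11 = 21.4; e = 18.5 − 21.4 = -2.9
d=14: ŷ = -0.6 + 2·14 = 27.4; e = 28.1 − 27.4 = 0.7
Largest |e| is 2.9 at d = 11, residual -2.9.

d = 11, e = -2.9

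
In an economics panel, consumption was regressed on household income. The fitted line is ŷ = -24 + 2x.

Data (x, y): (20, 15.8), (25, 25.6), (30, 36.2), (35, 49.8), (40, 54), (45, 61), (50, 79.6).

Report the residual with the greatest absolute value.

r = -5

x=20: ŷ = -24 + 2·20 = 16; r = 15.8 − 16 = -0.2
x=25: ŷ = -24 + 2·25 = 26; r = 25.6 − 26 = -0.4
x=30: ŷ = -24 + 2·30 = 36; r = 36.2 − 36 = 0.2
x=35: ŷ = -24 + 2·35 = 46; r = 49.8 − 46 = 3.8
x=40: ŷ = -24 + 2·40 = 56; r = 54 − 56 = -2
x=45: ŷ = -24 + 2·45 = 66; r = 61 − 66 = -5
x=50: ŷ = -24 + 2·50 = 76; r = 79.6 − 76 = 3.6
Largest |r| is 5 at x = 45, residual -5.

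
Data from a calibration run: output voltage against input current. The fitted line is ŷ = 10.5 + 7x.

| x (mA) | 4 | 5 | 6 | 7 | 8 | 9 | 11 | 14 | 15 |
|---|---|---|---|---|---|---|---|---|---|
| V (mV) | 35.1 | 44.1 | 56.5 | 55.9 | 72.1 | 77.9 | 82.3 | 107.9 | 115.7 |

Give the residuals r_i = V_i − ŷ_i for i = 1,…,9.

x=4: ŷ = 10.5 + 7·4 = 38.5; r = 35.1 − 38.5 = -3.4
x=5: ŷ = 10.5 + 7·5 = 45.5; r = 44.1 − 45.5 = -1.4
x=6: ŷ = 10.5 + 7·6 = 52.5; r = 56.5 − 52.5 = 4
x=7: ŷ = 10.5 + 7·7 = 59.5; r = 55.9 − 59.5 = -3.6
x=8: ŷ = 10.5 + 7·8 = 66.5; r = 72.1 − 66.5 = 5.6
x=9: ŷ = 10.5 + 7·9 = 73.5; r = 77.9 − 73.5 = 4.4
x=11: ŷ = 10.5 + 7·11 = 87.5; r = 82.3 − 87.5 = -5.2
x=14: ŷ = 10.5 + 7·14 = 108.5; r = 107.9 − 108.5 = -0.6
x=15: ŷ = 10.5 + 7·15 = 115.5; r = 115.7 − 115.5 = 0.2

-3.4, -1.4, 4, -3.6, 5.6, 4.4, -5.2, -0.6, 0.2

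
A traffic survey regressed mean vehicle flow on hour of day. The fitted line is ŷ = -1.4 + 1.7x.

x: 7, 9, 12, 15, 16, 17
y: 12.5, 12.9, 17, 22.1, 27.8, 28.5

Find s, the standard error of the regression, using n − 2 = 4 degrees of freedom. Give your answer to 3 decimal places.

x=7: ŷ = -1.4 + 1.7·7 = 10.5; e = 12.5 − 10.5 = 2
x=9: ŷ = -1.4 + 1.7·9 = 13.9; e = 12.9 − 13.9 = -1
x=12: ŷ = -1.4 + 1.7·12 = 19; e = 17 − 19 = -2
x=15: ŷ = -1.4 + 1.7·15 = 24.1; e = 22.1 − 24.1 = -2
x=16: ŷ = -1.4 + 1.7·16 = 25.8; e = 27.8 − 25.8 = 2
x=17: ŷ = -1.4 + 1.7·17 = 27.5; e = 28.5 − 27.5 = 1
SSE = 4 + 1 + 4 + 4 + 4 + 1 = 18
s = √(18/4) = √4.5 ≈ 2.121

s = 2.121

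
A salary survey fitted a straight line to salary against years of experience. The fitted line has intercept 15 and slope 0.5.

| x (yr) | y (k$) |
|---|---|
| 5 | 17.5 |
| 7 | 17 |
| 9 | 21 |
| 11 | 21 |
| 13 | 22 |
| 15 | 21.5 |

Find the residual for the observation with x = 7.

ŷ = 15 + 0.5·7 = 18.5
e = 17 − 18.5 = -1.5

e = -1.5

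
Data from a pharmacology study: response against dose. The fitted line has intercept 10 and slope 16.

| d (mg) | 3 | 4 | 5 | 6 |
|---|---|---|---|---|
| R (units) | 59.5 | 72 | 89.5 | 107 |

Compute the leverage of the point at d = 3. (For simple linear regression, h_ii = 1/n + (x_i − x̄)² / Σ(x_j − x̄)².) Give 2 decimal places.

h = 0.70

d̄ = (3 + 4 + 5 + 6)/4 = 4.5
Σ(d − d̄)² = 2.25 + 0.25 + 0.25 + 2.25 = 5
h = 1/4 + (-1.5)²/5 = 0.25 + 0.45 = 0.70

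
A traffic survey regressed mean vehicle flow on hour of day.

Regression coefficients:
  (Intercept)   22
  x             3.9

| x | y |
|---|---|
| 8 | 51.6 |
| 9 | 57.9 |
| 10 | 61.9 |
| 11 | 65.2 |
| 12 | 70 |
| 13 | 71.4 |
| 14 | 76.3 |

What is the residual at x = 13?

r = -1.3

ŷ = 22 + 3.9·13 = 72.7
r = 71.4 − 72.7 = -1.3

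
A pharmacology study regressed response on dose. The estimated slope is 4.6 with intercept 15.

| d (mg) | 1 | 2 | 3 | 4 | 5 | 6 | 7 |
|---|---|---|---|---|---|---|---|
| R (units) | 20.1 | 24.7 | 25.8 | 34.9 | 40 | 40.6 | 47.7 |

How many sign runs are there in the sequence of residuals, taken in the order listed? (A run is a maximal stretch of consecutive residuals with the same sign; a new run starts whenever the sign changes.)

5 runs

d=1: ŷ = 15 + 4.6·1 = 19.6; e = 20.1 − 19.6 = 0.5
d=2: ŷ = 15 + 4.6·2 = 24.2; e = 24.7 − 24.2 = 0.5
d=3: ŷ = 15 + 4.6·3 = 28.8; e = 25.8 − 28.8 = -3
d=4: ŷ = 15 + 4.6·4 = 33.4; e = 34.9 − 33.4 = 1.5
d=5: ŷ = 15 + 4.6·5 = 38; e = 40 − 38 = 2
d=6: ŷ = 15 + 4.6·6 = 42.6; e = 40.6 − 42.6 = -2
d=7: ŷ = 15 + 4.6·7 = 47.2; e = 47.7 − 47.2 = 0.5
Signs: + + − + + − +
Runs: +×2, −×1, +×2, −×1, +×1 → 5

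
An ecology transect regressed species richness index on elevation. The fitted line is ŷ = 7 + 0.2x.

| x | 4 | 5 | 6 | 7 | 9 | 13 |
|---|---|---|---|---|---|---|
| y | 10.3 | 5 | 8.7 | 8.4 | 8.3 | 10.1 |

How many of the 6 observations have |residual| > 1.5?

2

x=4: ŷ = 7 + 0.2·4 = 7.8; r = 10.3 − 7.8 = 2.5
x=5: ŷ = 7 + 0.2·5 = 8; r = 5 − 8 = -3
x=6: ŷ = 7 + 0.2·6 = 8.2; r = 8.7 − 8.2 = 0.5
x=7: ŷ = 7 + 0.2·7 = 8.4; r = 8.4 − 8.4 = 0
x=9: ŷ = 7 + 0.2·9 = 8.8; r = 8.3 − 8.8 = -0.5
x=13: ŷ = 7 + 0.2·13 = 9.6; r = 10.1 − 9.6 = 0.5
|r| > 1.5: x=4 (|r|=2.5), x=5 (|r|=3) → 2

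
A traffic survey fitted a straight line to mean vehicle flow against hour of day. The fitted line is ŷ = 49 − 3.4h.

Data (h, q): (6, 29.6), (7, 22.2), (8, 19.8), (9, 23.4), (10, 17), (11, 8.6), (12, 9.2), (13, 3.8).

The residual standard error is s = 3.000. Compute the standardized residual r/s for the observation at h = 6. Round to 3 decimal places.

0.333

ŷ = 49 − 3.4·6 = 28.6
r = 29.6 − 28.6 = 1
r/s = 1 / 3.000 = 0.333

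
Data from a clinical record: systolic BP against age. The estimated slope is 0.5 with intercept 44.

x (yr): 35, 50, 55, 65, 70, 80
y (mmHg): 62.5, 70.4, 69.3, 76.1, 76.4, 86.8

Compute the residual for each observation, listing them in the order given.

1, 1.4, -2.2, -0.4, -2.6, 2.8

x=35: ŷ = 44 + 0.5·35 = 61.5; e = 62.5 − 61.5 = 1
x=50: ŷ = 44 + 0.5·50 = 69; e = 70.4 − 69 = 1.4
x=55: ŷ = 44 + 0.5·55 = 71.5; e = 69.3 − 71.5 = -2.2
x=65: ŷ = 44 + 0.5·65 = 76.5; e = 76.1 − 76.5 = -0.4
x=70: ŷ = 44 + 0.5·70 = 79; e = 76.4 − 79 = -2.6
x=80: ŷ = 44 + 0.5·80 = 84; e = 86.8 − 84 = 2.8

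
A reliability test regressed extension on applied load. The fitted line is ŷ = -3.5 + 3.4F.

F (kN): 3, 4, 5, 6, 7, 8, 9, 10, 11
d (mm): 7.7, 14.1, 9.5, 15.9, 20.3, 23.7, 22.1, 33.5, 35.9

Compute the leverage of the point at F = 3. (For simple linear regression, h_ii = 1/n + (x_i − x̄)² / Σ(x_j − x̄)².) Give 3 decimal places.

h = 0.378

F̄ = (3 + 4 + 5 + 6 + 7 + 8 + 9 + 10 + 11)/9 = 7
Σ(F − F̄)² = 16 + 9 + 4 + 1 + 0 + 1 + 4 + 9 + 16 = 60
h = 1/9 + (-4)²/60 = 0.111111 + 0.266667 = 0.378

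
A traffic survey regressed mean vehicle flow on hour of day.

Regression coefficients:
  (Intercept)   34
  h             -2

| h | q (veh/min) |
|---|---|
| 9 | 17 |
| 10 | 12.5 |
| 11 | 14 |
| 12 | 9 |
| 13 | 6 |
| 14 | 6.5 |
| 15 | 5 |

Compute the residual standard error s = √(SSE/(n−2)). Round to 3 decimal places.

s = 1.643

h=9: ŷ = 34 − 2·9 = 16; r = 17 − 16 = 1
h=10: ŷ = 34 − 2·10 = 14; r = 12.5 − 14 = -1.5
h=11: ŷ = 34 − 2·11 = 12; r = 14 − 12 = 2
h=12: ŷ = 34 − 2·12 = 10; r = 9 − 10 = -1
h=13: ŷ = 34 − 2·13 = 8; r = 6 − 8 = -2
h=14: ŷ = 34 − 2·14 = 6; r = 6.5 − 6 = 0.5
h=15: ŷ = 34 − 2·15 = 4; r = 5 − 4 = 1
SSE = 1 + 2.25 + 4 + 1 + 4 + 0.25 + 1 = 13.5
s = √(13.5/5) = √2.7 ≈ 1.643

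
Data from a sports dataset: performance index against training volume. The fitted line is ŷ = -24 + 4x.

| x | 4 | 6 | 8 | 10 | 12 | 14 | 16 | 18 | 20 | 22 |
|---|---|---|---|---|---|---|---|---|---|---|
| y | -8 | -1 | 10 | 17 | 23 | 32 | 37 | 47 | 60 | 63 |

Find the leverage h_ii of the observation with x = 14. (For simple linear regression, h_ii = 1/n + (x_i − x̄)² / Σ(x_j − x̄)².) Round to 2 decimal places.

h = 0.10

x̄ = (4 + 6 + 8 + 10 + 12 + 14 + 16 + 18 + 20 + 22)/10 = 13
Σ(x − x̄)² = 81 + 49 + 25 + 9 + 1 + 1 + 9 + 25 + 49 + 81 = 330
h = 1/10 + (1)²/330 = 0.1 + 0.0030303 = 0.10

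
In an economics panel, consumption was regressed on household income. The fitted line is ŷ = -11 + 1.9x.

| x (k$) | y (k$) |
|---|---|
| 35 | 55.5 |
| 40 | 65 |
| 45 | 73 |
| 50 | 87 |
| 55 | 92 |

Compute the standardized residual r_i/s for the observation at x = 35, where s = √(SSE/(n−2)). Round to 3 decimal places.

x=35: ŷ = -11 + 1.9·35 = 55.5; r = 55.5 − 55.5 = 0
x=40: ŷ = -11 + 1.9·40 = 65; r = 65 − 65 = 0
x=45: ŷ = -11 + 1.9·45 = 74.5; r = 73 − 74.5 = -1.5
x=50: ŷ = -11 + 1.9·50 = 84; r = 87 − 84 = 3
x=55: ŷ = -11 + 1.9·55 = 93.5; r = 92 − 93.5 = -1.5
SSE = 0 + 0 + 2.25 + 9 + 2.25 = 13.5
s = √(13.5/3) = 2.12132
r/s = 0 / 2.12132 = 0.000

0.000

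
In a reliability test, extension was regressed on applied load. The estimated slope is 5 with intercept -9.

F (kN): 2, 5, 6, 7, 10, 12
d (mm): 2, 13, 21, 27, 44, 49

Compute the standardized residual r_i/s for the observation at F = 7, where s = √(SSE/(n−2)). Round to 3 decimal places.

0.408

F=2: d̂ = -9 + 5·2 = 1; r = 2 − 1 = 1
F=5: d̂ = -9 + 5·5 = 16; r = 13 − 16 = -3
F=6: d̂ = -9 + 5·6 = 21; r = 21 − 21 = 0
F=7: d̂ = -9 + 5·7 = 26; r = 27 − 26 = 1
F=10: d̂ = -9 + 5·10 = 41; r = 44 − 41 = 3
F=12: d̂ = -9 + 5·12 = 51; r = 49 − 51 = -2
SSE = 1 + 9 + 0 + 1 + 9 + 4 = 24
s = √(24/4) = 2.44949
r/s = 1 / 2.44949 = 0.408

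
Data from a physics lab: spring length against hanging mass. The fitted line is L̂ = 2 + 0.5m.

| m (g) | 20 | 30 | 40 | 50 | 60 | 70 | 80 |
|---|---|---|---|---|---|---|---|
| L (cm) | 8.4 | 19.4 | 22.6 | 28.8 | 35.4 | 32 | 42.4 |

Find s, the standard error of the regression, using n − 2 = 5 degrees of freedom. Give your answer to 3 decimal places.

s = 3.436

m=20: L̂ = 2 + 0.5·20 = 12; e = 8.4 − 12 = -3.6
m=30: L̂ = 2 + 0.5·30 = 17; e = 19.4 − 17 = 2.4
m=40: L̂ = 2 + 0.5·40 = 22; e = 22.6 − 22 = 0.6
m=50: L̂ = 2 + 0.5·50 = 27; e = 28.8 − 27 = 1.8
m=60: L̂ = 2 + 0.5·60 = 32; e = 35.4 − 32 = 3.4
m=70: L̂ = 2 + 0.5·70 = 37; e = 32 − 37 = -5
m=80: L̂ = 2 + 0.5·80 = 42; e = 42.4 − 42 = 0.4
SSE = 12.96 + 5.76 + 0.36 + 3.24 + 11.56 + 25 + 0.16 = 59.04
s = √(59.04/5) = √11.808 ≈ 3.436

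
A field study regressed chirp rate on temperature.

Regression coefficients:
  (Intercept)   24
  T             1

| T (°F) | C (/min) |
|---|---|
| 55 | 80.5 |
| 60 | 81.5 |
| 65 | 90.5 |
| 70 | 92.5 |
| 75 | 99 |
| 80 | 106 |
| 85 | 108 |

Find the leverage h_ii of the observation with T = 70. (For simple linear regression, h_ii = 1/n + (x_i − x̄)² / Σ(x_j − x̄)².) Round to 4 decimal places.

h = 0.1429

T̄ = (55 + 60 + 65 + 70 + 75 + 80 + 85)/7 = 70
Σ(T − T̄)² = 225 + 100 + 25 + 0 + 25 + 100 + 225 = 700
h = 1/7 + (0)²/700 = 0.142857 + 0 = 0.1429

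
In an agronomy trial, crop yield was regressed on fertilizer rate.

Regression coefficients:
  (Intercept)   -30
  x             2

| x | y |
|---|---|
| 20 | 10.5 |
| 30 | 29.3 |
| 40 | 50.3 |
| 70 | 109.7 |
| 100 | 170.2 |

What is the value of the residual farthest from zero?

r = -0.7

x=20: ŷ = -30 + 2·20 = 10; r = 10.5 − 10 = 0.5
x=30: ŷ = -30 + 2·30 = 30; r = 29.3 − 30 = -0.7
x=40: ŷ = -30 + 2·40 = 50; r = 50.3 − 50 = 0.3
x=70: ŷ = -30 + 2·70 = 110; r = 109.7 − 110 = -0.3
x=100: ŷ = -30 + 2·100 = 170; r = 170.2 − 170 = 0.2
Largest |r| is 0.7 at x = 30, residual -0.7.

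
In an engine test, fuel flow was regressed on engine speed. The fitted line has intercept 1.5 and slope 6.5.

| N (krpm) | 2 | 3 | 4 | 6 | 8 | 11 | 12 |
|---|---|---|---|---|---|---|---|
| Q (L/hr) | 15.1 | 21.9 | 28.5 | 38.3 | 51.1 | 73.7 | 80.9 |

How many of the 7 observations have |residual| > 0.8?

N=2: Q̂ = 1.5 + 6.5·2 = 14.5; r = 15.1 − 14.5 = 0.6
N=3: Q̂ = 1.5 + 6.5·3 = 21; r = 21.9 − 21 = 0.9
N=4: Q̂ = 1.5 + 6.5·4 = 27.5; r = 28.5 − 27.5 = 1
N=6: Q̂ = 1.5 + 6.5·6 = 40.5; r = 38.3 − 40.5 = -2.2
N=8: Q̂ = 1.5 + 6.5·8 = 53.5; r = 51.1 − 53.5 = -2.4
N=11: Q̂ = 1.5 + 6.5·11 = 73; r = 73.7 − 73 = 0.7
N=12: Q̂ = 1.5 + 6.5·12 = 79.5; r = 80.9 − 79.5 = 1.4
|r| > 0.8: N=3 (|r|=0.9), N=4 (|r|=1), N=6 (|r|=2.2), N=8 (|r|=2.4), N=12 (|r|=1.4) → 5

5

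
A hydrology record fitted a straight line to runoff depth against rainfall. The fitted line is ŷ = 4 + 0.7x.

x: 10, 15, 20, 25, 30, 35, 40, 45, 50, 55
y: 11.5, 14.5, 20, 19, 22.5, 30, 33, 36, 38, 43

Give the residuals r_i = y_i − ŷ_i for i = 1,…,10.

x=10: ŷ = 4 + 0.7·10 = 11; r = 11.5 − 11 = 0.5
x=15: ŷ = 4 + 0.7·15 = 14.5; r = 14.5 − 14.5 = 0
x=20: ŷ = 4 + 0.7·20 = 18; r = 20 − 18 = 2
x=25: ŷ = 4 + 0.7·25 = 21.5; r = 19 − 21.5 = -2.5
x=30: ŷ = 4 + 0.7·30 = 25; r = 22.5 − 25 = -2.5
x=35: ŷ = 4 + 0.7·35 = 28.5; r = 30 − 28.5 = 1.5
x=40: ŷ = 4 + 0.7·40 = 32; r = 33 − 32 = 1
x=45: ŷ = 4 + 0.7·45 = 35.5; r = 36 − 35.5 = 0.5
x=50: ŷ = 4 + 0.7·50 = 39; r = 38 − 39 = -1
x=55: ŷ = 4 + 0.7·55 = 42.5; r = 43 − 42.5 = 0.5

0.5, 0, 2, -2.5, -2.5, 1.5, 1, 0.5, -1, 0.5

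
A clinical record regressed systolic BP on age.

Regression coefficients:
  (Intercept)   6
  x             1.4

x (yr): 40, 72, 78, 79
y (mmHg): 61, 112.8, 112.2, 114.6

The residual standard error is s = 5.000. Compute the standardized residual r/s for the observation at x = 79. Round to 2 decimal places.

-0.40

ŷ = 6 + 1.4·79 = 116.6
r = 114.6 − 116.6 = -2
r/s = -2 / 5.000 = -0.40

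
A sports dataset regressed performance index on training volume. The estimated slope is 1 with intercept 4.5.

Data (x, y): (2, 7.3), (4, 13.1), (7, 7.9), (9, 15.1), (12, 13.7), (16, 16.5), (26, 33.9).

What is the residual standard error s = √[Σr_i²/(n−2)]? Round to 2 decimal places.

x=2: ŷ = 4.5 + 2 = 6.5; r = 7.3 − 6.5 = 0.8
x=4: ŷ = 4.5 + 4 = 8.5; r = 13.1 − 8.5 = 4.6
x=7: ŷ = 4.5 + 7 = 11.5; r = 7.9 − 11.5 = -3.6
x=9: ŷ = 4.5 + 9 = 13.5; r = 15.1 − 13.5 = 1.6
x=12: ŷ = 4.5 + 12 = 16.5; r = 13.7 − 16.5 = -2.8
x=16: ŷ = 4.5 + 16 = 20.5; r = 16.5 − 20.5 = -4
x=26: ŷ = 4.5 + 26 = 30.5; r = 33.9 − 30.5 = 3.4
SSE = 0.64 + 21.16 + 12.96 + 2.56 + 7.84 + 16 + 11.56 = 72.72
s = √(72.72/5) = √14.544 ≈ 3.81

s = 3.81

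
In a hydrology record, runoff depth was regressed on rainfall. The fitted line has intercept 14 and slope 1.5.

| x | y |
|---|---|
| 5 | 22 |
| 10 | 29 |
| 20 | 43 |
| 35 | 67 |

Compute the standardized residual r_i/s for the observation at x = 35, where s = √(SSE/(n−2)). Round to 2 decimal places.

0.58

x=5: ŷ = 14 + 1.5·5 = 21.5; r = 22 − 21.5 = 0.5
x=10: ŷ = 14 + 1.5·10 = 29; r = 29 − 29 = 0
x=20: ŷ = 14 + 1.5·20 = 44; r = 43 − 44 = -1
x=35: ŷ = 14 + 1.5·35 = 66.5; r = 67 − 66.5 = 0.5
SSE = 0.25 + 0 + 1 + 0.25 = 1.5
s = √(1.5/2) = 0.866025
r/s = 0.5 / 0.866025 = 0.58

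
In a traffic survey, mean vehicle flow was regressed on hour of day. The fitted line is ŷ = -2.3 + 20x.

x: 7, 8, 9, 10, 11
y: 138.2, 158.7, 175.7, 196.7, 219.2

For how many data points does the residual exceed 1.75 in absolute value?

1

x=7: ŷ = -2.3 + 20·7 = 137.7; r = 138.2 − 137.7 = 0.5
x=8: ŷ = -2.3 + 20·8 = 157.7; r = 158.7 − 157.7 = 1
x=9: ŷ = -2.3 + 20·9 = 177.7; r = 175.7 − 177.7 = -2
x=10: ŷ = -2.3 + 20·10 = 197.7; r = 196.7 − 197.7 = -1
x=11: ŷ = -2.3 + 20·11 = 217.7; r = 219.2 − 217.7 = 1.5
|r| > 1.75: x=9 (|r|=2) → 1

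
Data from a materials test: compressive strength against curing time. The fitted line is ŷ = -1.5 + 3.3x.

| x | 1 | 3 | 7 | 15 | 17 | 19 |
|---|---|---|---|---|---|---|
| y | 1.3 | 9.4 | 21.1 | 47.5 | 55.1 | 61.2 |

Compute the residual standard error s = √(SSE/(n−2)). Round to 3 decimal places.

s = 0.707

x=1: ŷ = -1.5 + 3.3·1 = 1.8; r = 1.3 − 1.8 = -0.5
x=3: ŷ = -1.5 + 3.3·3 = 8.4; r = 9.4 − 8.4 = 1
x=7: ŷ = -1.5 + 3.3·7 = 21.6; r = 21.1 − 21.6 = -0.5
x=15: ŷ = -1.5 + 3.3·15 = 48; r = 47.5 − 48 = -0.5
x=17: ŷ = -1.5 + 3.3·17 = 54.6; r = 55.1 − 54.6 = 0.5
x=19: ŷ = -1.5 + 3.3·19 = 61.2; r = 61.2 − 61.2 = 0
SSE = 0.25 + 1 + 0.25 + 0.25 + 0.25 + 0 = 2
s = √(2/4) = √0.5 ≈ 0.707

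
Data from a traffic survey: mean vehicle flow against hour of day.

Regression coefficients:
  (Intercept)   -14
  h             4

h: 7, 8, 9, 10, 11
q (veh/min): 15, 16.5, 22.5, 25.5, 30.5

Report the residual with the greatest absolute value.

h=7: q̂ = -14 + 4·7 = 14; r = 15 − 14 = 1
h=8: q̂ = -14 + 4·8 = 18; r = 16.5 − 18 = -1.5
h=9: q̂ = -14 + 4·9 = 22; r = 22.5 − 22 = 0.5
h=10: q̂ = -14 + 4·10 = 26; r = 25.5 − 26 = -0.5
h=11: q̂ = -14 + 4·11 = 30; r = 30.5 − 30 = 0.5
Largest |r| is 1.5 at h = 8, residual -1.5.

r = -1.5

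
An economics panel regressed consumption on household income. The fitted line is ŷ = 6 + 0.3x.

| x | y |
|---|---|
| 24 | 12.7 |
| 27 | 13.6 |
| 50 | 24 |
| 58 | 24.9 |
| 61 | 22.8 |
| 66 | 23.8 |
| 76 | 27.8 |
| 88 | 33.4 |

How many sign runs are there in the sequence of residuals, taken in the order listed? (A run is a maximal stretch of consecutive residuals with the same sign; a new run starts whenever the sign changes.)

x=24: ŷ = 6 + 0.3·24 = 13.2; e = 12.7 − 13.2 = -0.5
x=27: ŷ = 6 + 0.3·27 = 14.1; e = 13.6 − 14.1 = -0.5
x=50: ŷ = 6 + 0.3·50 = 21; e = 24 − 21 = 3
x=58: ŷ = 6 + 0.3·58 = 23.4; e = 24.9 − 23.4 = 1.5
x=61: ŷ = 6 + 0.3·61 = 24.3; e = 22.8 − 24.3 = -1.5
x=66: ŷ = 6 + 0.3·66 = 25.8; e = 23.8 − 25.8 = -2
x=76: ŷ = 6 + 0.3·76 = 28.8; e = 27.8 − 28.8 = -1
x=88: ŷ = 6 + 0.3·88 = 32.4; e = 33.4 − 32.4 = 1
Signs: − − + + − − − +
Runs: −×2, +×2, −×3, +×1 → 4

4 runs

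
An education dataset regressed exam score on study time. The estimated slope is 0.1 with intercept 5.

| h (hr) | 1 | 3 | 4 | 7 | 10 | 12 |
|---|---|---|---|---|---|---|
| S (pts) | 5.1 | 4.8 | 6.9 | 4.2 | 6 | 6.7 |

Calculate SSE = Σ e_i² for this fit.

h=1: ŷ = 5 + 0.1·1 = 5.1; e = 5.1 − 5.1 = 0
h=3: ŷ = 5 + 0.1·3 = 5.3; e = 4.8 − 5.3 = -0.5
h=4: ŷ = 5 + 0.1·4 = 5.4; e = 6.9 − 5.4 = 1.5
h=7: ŷ = 5 + 0.1·7 = 5.7; e = 4.2 − 5.7 = -1.5
h=10: ŷ = 5 + 0.1·10 = 6; e = 6 − 6 = 0
h=12: ŷ = 5 + 0.1·12 = 6.2; e = 6.7 − 6.2 = 0.5
SSE = 0 + 0.25 + 2.25 + 2.25 + 0 + 0.25 = 5

SSE = 5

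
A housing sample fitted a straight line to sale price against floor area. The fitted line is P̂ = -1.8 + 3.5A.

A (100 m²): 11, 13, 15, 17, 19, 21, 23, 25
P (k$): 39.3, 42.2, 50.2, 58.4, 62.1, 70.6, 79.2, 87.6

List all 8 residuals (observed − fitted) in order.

2.6, -1.5, -0.5, 0.7, -2.6, -1.1, 0.5, 1.9

A=11: P̂ = -1.8 + 3.5·11 = 36.7; e = 39.3 − 36.7 = 2.6
A=13: P̂ = -1.8 + 3.5·13 = 43.7; e = 42.2 − 43.7 = -1.5
A=15: P̂ = -1.8 + 3.5·15 = 50.7; e = 50.2 − 50.7 = -0.5
A=17: P̂ = -1.8 + 3.5·17 = 57.7; e = 58.4 − 57.7 = 0.7
A=19: P̂ = -1.8 + 3.5·19 = 64.7; e = 62.1 − 64.7 = -2.6
A=21: P̂ = -1.8 + 3.5·21 = 71.7; e = 70.6 − 71.7 = -1.1
A=23: P̂ = -1.8 + 3.5·23 = 78.7; e = 79.2 − 78.7 = 0.5
A=25: P̂ = -1.8 + 3.5·25 = 85.7; e = 87.6 − 85.7 = 1.9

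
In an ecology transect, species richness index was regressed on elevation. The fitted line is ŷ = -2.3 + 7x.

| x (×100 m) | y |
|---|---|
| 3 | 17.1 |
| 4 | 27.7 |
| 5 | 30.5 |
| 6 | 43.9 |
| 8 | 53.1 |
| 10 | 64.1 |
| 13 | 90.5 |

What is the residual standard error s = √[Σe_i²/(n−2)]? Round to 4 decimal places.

s = 3.0199

x=3: ŷ = -2.3 + 7·3 = 18.7; e = 17.1 − 18.7 = -1.6
x=4: ŷ = -2.3 + 7·4 = 25.7; e = 27.7 − 25.7 = 2
x=5: ŷ = -2.3 + 7·5 = 32.7; e = 30.5 − 32.7 = -2.2
x=6: ŷ = -2.3 + 7·6 = 39.7; e = 43.9 − 39.7 = 4.2
x=8: ŷ = -2.3 + 7·8 = 53.7; e = 53.1 − 53.7 = -0.6
x=10: ŷ = -2.3 + 7·10 = 67.7; e = 64.1 − 67.7 = -3.6
x=13: ŷ = -2.3 + 7·13 = 88.7; e = 90.5 − 88.7 = 1.8
SSE = 2.56 + 4 + 4.84 + 17.64 + 0.36 + 12.96 + 3.24 = 45.6
s = √(45.6/5) = √9.12 ≈ 3.0199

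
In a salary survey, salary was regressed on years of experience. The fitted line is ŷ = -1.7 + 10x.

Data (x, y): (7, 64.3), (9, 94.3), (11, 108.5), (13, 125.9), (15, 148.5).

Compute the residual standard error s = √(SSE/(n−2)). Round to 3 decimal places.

s = 4.391

x=7: ŷ = -1.7 + 10·7 = 68.3; r = 64.3 − 68.3 = -4
x=9: ŷ = -1.7 + 10·9 = 88.3; r = 94.3 − 88.3 = 6
x=11: ŷ = -1.7 + 10·11 = 108.3; r = 108.5 − 108.3 = 0.2
x=13: ŷ = -1.7 + 10·13 = 128.3; r = 125.9 − 128.3 = -2.4
x=15: ŷ = -1.7 + 10·15 = 148.3; r = 148.5 − 148.3 = 0.2
SSE = 16 + 36 + 0.04 + 5.76 + 0.04 = 57.84
s = √(57.84/3) = √19.28 ≈ 4.391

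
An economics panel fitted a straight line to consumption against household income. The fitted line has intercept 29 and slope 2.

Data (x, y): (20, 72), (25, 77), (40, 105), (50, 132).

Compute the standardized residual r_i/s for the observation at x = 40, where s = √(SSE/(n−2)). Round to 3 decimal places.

-0.918

x=20: ŷ = 29 + 2·20 = 69; r = 72 − 69 = 3
x=25: ŷ = 29 + 2·25 = 79; r = 77 − 79 = -2
x=40: ŷ = 29 + 2·40 = 109; r = 105 − 109 = -4
x=50: ŷ = 29 + 2·50 = 129; r = 132 − 129 = 3
SSE = 9 + 4 + 16 + 9 = 38
s = √(38/2) = 4.3589
r/s = -4 / 4.3589 = -0.918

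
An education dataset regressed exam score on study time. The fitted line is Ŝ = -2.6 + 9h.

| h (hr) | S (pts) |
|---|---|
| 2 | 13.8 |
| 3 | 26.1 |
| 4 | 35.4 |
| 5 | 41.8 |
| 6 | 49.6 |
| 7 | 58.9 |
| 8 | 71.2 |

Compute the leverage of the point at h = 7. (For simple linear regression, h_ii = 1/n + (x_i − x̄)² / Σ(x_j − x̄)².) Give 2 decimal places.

h = 0.29

h̄ = (2 + 3 + 4 + 5 + 6 + 7 + 8)/7 = 5
Σ(h − h̄)² = 9 + 4 + 1 + 0 + 1 + 4 + 9 = 28
h = 1/7 + (2)²/28 = 0.142857 + 0.142857 = 0.29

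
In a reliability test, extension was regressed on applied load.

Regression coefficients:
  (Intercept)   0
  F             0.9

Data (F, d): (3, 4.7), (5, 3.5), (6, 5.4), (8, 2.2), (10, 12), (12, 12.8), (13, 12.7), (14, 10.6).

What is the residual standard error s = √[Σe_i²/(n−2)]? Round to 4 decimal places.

s = 2.8284

F=3: ŷ = 0.9·3 = 2.7; e = 4.7 − 2.7 = 2
F=5: ŷ = 0.9·5 = 4.5; e = 3.5 − 4.5 = -1
F=6: ŷ = 0.9·6 = 5.4; e = 5.4 − 5.4 = 0
F=8: ŷ = 0.9·8 = 7.2; e = 2.2 − 7.2 = -5
F=10: ŷ = 0.9·10 = 9; e = 12 − 9 = 3
F=12: ŷ = 0.9·12 = 10.8; e = 12.8 − 10.8 = 2
F=13: ŷ = 0.9·13 = 11.7; e = 12.7 − 11.7 = 1
F=14: ŷ = 0.9·14 = 12.6; e = 10.6 − 12.6 = -2
SSE = 4 + 1 + 0 + 25 + 9 + 4 + 1 + 4 = 48
s = √(48/6) = √8 ≈ 2.8284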